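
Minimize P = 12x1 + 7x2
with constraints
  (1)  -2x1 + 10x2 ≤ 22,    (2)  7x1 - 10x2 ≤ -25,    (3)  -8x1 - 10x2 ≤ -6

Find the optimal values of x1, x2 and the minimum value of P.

x1 = -8/5, x2 = 47/25, minimum P = -151/25

Feasible corners and P = 12x1 + 7x2:
  (-3/5, 52/25) → P = 184/25
  (-8/5, 47/25) → P = -151/25
  (-19/15, 121/75) → P = -293/75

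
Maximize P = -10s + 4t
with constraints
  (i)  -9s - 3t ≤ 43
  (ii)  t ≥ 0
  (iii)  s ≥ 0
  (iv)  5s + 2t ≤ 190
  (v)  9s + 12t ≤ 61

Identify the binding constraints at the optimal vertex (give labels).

Corner points and P = -10s + 4t:
  (0, 0) → P = 0
  (61/9, 0) → P = -610/9
  (0, 61/12) → P = 61/3

The maximum is at (0, 61/12). Substituting into each constraint, equality holds for (iii) and (v); the remaining constraints have slack.

(iii) and (v)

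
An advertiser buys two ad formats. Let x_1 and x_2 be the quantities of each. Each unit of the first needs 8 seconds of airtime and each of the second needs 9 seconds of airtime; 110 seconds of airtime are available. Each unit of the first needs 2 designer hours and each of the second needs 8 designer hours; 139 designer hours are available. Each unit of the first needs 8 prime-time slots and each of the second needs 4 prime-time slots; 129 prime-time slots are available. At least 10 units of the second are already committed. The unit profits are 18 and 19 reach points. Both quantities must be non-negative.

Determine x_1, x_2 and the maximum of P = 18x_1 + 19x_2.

x_1 = 5/2, x_2 = 10, maximum P = 235

Feasible corners and P = 18x_1 + 19x_2:
  (0, 110/9) → P = 2090/9
  (0, 10) → P = 190
  (5/2, 10) → P = 235

At the optimal vertex, 8x_1 + 9x_2 = 110 and x_2 = 10.
Solving simultaneously gives x_1 = 5/2, x_2 = 10.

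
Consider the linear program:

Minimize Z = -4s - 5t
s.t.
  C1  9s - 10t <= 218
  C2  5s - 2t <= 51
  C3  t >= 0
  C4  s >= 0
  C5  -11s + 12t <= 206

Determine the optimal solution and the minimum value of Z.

Vertices and Z = -4s - 5t:
  (51/5, 0) → Z = -204/5
  (512/19, 1591/38) → Z = -12051/38
  (0, 0) → Z = 0
  (0, 103/6) → Z = -515/6

The binding constraints are 5s - 2t = 51 and -11s + 12t = 206.
Solving simultaneously gives s = 512/19, t = 1591/38.

s = 512/19, t = 1591/38, minimum Z = -12051/38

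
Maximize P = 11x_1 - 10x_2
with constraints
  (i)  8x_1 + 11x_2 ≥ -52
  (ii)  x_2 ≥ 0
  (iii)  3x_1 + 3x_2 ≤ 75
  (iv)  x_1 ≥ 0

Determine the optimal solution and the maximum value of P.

x_1 = 25, x_2 = 0, maximum P = 275

Extreme points and P = 11x_1 - 10x_2:
  (25, 0) → P = 275
  (0, 0) → P = 0
  (0, 25) → P = -250

At the optimal vertex, x_2 = 0 and 3x_1 + 3x_2 = 75.
Solving simultaneously gives x_1 = 25, x_2 = 0.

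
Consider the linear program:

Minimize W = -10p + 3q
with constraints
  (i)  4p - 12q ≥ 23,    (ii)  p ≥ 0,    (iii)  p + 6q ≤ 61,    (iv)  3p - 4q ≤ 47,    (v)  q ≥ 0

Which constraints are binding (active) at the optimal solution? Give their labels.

Extreme points and W = -10p + 3q:
  (118/5, 119/20) → W = -4363/20
  (23/4, 0) → W = -115/2
  (47/3, 0) → W = -470/3

The minimum is at (118/5, 119/20). Substituting into each constraint, equality holds for (i) and (iv); the remaining constraints have slack.

(i) and (iv)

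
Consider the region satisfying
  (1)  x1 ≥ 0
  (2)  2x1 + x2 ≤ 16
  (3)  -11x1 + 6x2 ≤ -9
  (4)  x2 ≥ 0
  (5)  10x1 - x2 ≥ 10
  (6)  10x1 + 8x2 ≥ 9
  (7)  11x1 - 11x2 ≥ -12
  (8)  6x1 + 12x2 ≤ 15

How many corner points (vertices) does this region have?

Pairwise boundary intersections that survive every other constraint:
  (51/49, 20/49)
  (33/28, 37/56)
  (1, 0)
  (5/2, 0)

4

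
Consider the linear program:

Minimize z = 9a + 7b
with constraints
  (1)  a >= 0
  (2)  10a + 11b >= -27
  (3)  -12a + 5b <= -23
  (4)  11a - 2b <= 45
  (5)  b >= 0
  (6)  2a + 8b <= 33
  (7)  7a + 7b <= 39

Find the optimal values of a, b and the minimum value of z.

a = 23/12, b = 0, minimum z = 69/4

Vertices and z = 9a + 7b:
  (23/12, 0) → z = 69/4
  (356/119, 307/119) → z = 5353/119
  (45/11, 0) → z = 405/11
  (393/91, 114/91) → z = 4335/91

The optimum lies where -12a + 5b = -23 and b = 0.
Solving simultaneously gives a = 23/12, b = 0.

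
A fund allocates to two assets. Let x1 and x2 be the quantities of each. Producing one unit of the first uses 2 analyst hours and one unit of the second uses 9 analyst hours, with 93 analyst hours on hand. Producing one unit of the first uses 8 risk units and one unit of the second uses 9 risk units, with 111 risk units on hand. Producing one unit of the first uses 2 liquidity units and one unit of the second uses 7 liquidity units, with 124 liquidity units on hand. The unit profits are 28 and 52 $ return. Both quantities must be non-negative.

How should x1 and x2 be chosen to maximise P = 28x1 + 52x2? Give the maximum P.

Vertices and P = 28x1 + 52x2:
  (0, 0) → P = 0
  (0, 31/3) → P = 1612/3
  (111/8, 0) → P = 777/2
  (3, 29/3) → P = 1760/3

x1 = 3, x2 = 29/3, maximum P = 1760/3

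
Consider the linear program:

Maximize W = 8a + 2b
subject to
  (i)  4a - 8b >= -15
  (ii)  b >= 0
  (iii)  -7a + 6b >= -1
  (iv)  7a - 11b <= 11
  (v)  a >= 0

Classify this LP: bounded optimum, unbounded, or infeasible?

Feasible corners and W = 8a + 2b:
  (49/16, 109/32) → W = 501/16
  (0, 15/8) → W = 15/4
  (1/7, 0) → W = 8/7
  (0, 0) → W = 0
The feasible region has finitely many vertices and no improving ray; the maximum is 501/16 at (49/16, 109/32).

bounded optimum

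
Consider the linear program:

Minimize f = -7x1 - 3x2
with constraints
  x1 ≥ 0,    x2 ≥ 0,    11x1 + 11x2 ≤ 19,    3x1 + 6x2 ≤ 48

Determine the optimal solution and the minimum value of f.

x1 = 19/11, x2 = 0, minimum f = -133/11

Vertices and f = -7x1 - 3x2:
  (0, 0) → f = 0
  (0, 19/11) → f = -57/11
  (19/11, 0) → f = -133/11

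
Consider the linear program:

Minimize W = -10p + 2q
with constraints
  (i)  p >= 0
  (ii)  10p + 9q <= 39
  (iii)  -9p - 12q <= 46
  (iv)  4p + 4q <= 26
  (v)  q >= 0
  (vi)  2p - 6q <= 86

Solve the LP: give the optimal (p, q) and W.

p = 39/10, q = 0, minimum W = -39

Extreme points and W = -10p + 2q:
  (0, 13/3) → W = 26/3
  (0, 0) → W = 0
  (39/10, 0) → W = -39

The optimum lies where 10p + 9q = 39 and q = 0.
Solving simultaneously gives p = 39/10, q = 0.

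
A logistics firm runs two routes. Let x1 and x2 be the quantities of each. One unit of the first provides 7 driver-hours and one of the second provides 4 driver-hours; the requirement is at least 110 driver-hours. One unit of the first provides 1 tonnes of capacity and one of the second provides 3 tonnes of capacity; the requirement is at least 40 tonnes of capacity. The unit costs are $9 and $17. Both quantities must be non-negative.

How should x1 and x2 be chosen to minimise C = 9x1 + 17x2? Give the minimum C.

Vertices and C = 9x1 + 17x2:
  (0, 55/2) → C = 935/2
  (40, 0) → C = 360
  (10, 10) → C = 260
The feasible region is unbounded (it extends along (0, 1), (1, 0)), but C strictly increases along every unbounded feasible direction, so there is no improving ray and the minimum is attained at a vertex.

x1 = 10, x2 = 10, minimum C = 260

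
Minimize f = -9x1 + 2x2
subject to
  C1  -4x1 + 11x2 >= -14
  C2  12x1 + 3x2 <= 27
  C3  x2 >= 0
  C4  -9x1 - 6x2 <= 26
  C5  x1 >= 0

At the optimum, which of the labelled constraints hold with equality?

C2 and C3

Corner points and f = -9x1 + 2x2:
  (9/4, 0) → f = -81/4
  (0, 9) → f = 18
  (0, 0) → f = 0

The minimum is at (9/4, 0). Substituting into each constraint, equality holds for C2 and C3; the remaining constraints have slack.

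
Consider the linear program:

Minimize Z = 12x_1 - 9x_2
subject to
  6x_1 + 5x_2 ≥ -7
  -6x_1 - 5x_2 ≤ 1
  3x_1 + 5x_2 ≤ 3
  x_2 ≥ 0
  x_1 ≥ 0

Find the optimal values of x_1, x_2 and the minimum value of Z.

Feasible corners and Z = 12x_1 - 9x_2:
  (1, 0) → Z = 12
  (0, 3/5) → Z = -27/5
  (0, 0) → Z = 0

x_1 = 0, x_2 = 3/5, minimum Z = -27/5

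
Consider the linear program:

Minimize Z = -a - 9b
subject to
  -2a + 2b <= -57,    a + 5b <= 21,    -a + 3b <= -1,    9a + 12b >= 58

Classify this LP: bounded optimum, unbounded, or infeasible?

Corner points and Z = -a - 9b:
  (109/4, -5/4) → Z = -16
  (400/21, -397/42) → Z = 2773/42
The feasible region has finitely many vertices and no improving ray; the minimum is -16 at (109/4, -5/4).

bounded optimum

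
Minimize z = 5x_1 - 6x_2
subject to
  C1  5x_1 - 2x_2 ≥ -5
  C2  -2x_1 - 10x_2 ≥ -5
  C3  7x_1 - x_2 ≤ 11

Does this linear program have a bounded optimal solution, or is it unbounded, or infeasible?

Extreme points and z = 5x_1 - 6x_2:
  (-20/27, 35/54) → z = -205/27
  (115/72, 13/72) → z = 497/72
The feasible region has finitely many vertices and no improving ray; the minimum is -205/27 at (-20/27, 35/54).

bounded optimum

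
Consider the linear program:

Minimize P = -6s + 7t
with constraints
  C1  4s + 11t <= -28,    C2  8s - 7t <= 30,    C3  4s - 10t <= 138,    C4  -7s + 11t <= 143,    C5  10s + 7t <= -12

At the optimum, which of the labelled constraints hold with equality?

C2 and C3

Corner points and P = -6s + 7t:
  (-171/11, 376/121) → P = 13918/121
  (32/41, -116/41) → P = -1004/41
  (-333/26, -246/13) → P = -723/13
  (1, -22/7) → P = -28
  (-1474/13, -769/13) → P = 3461/13

The minimum is at (-333/26, -246/13). Substituting into each constraint, equality holds for C2 and C3; the remaining constraints have slack.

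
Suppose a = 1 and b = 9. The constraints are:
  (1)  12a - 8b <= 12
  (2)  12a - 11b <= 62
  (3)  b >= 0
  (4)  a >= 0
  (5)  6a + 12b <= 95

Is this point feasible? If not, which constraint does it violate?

not feasible — violates (5)

Constraint (5): 6a + 12b = 114, which is not ≤ 95. All other constraints are satisfied.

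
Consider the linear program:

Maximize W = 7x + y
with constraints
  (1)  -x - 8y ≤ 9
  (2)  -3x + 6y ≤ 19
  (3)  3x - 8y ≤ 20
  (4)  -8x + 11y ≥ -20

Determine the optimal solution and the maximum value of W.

Extreme points and W = 7x + y:
  (-103/15, -4/15) → W = -145/3
  (61/75, -92/75) → W = 67/15
  (329/15, 212/15) → W = 503/3

x = 329/15, y = 212/15, maximum W = 503/3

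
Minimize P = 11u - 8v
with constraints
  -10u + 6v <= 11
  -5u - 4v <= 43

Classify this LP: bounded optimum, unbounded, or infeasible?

From the feasible point (-151/35, -75/14), moving in the direction (6, 10) keeps every constraint satisfied while P decreases without bound.

unbounded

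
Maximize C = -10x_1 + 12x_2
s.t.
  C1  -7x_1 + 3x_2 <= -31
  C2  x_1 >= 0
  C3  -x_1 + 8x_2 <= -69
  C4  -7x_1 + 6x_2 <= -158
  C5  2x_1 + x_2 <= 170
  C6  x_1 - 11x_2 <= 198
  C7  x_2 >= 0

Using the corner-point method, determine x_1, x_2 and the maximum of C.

x_1 = 69, x_2 = 0, maximum C = -690

The binding constraints are -x_1 + 8x_2 = -69 and x_2 = 0.
Solving simultaneously gives x_1 = 69, x_2 = 0.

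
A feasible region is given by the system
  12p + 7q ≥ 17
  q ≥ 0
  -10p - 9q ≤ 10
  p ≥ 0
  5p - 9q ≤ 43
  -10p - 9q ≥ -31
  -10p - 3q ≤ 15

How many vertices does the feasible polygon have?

4

Of the 20 pairwise boundary intersections, those satisfying every inequality are:
  (17/12, 0)
  (0, 17/7)
  (31/10, 0)
  (0, 31/9)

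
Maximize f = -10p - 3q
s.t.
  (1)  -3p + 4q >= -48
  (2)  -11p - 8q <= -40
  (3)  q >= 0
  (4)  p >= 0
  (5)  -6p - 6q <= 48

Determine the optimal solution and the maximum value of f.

p = 0, q = 5, maximum f = -15

Vertices and f = -10p - 3q:
  (16, 0) → f = -160
  (40/11, 0) → f = -400/11
  (0, 5) → f = -15
The feasible region is unbounded (it extends along (0, 1), (4, 3)), but f strictly decreases along every unbounded feasible direction, so there is no improving ray and the maximum is attained at a vertex.

The binding constraints are -11p - 8q = -40 and p = 0.
Solving simultaneously gives p = 0, q = 5.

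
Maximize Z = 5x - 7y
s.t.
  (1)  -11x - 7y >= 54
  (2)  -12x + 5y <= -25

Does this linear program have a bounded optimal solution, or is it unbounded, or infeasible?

From the feasible point (-95/139, -923/139), moving in the direction (7, -11) keeps every constraint satisfied while Z increases without bound.

unbounded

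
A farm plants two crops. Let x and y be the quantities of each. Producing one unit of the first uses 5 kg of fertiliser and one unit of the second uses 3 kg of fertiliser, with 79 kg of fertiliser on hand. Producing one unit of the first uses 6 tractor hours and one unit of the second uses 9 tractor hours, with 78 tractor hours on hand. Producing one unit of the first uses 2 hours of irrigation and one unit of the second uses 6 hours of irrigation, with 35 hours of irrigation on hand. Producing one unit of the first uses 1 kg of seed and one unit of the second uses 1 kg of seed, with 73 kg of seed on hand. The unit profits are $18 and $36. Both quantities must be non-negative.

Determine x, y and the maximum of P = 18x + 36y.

Extreme points and P = 18x + 36y:
  (0, 0) → P = 0
  (0, 35/6) → P = 210
  (13, 0) → P = 234
  (17/2, 3) → P = 261

The optimum lies where 6x + 9y = 78 and 2x + 6y = 35.
Solving simultaneously gives x = 17/2, y = 3.

x = 17/2, y = 3, maximum P = 261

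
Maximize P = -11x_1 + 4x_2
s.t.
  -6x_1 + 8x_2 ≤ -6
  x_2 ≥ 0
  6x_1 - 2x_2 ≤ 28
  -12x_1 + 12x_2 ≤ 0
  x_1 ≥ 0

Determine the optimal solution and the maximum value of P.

Corner points and P = -11x_1 + 4x_2:
  (1, 0) → P = -11
  (53/9, 11/3) → P = -451/9
  (14/3, 0) → P = -154/3

The binding constraints are -6x_1 + 8x_2 = -6 and x_2 = 0.
Solving simultaneously gives x_1 = 1, x_2 = 0.

x_1 = 1, x_2 = 0, maximum P = -11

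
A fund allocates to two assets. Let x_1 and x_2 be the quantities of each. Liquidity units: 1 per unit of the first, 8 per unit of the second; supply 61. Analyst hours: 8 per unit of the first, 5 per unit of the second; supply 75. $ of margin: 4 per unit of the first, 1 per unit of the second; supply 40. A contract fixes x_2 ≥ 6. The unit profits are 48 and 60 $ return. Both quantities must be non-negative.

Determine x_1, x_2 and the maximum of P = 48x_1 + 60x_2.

x_1 = 5, x_2 = 7, maximum P = 660

Extreme points and P = 48x_1 + 60x_2:
  (0, 61/8) → P = 915/2
  (0, 6) → P = 360
  (5, 7) → P = 660
  (45/8, 6) → P = 630

The optimum lies where x_1 + 8x_2 = 61 and 8x_1 + 5x_2 = 75.
Solving simultaneously gives x_1 = 5, x_2 = 7.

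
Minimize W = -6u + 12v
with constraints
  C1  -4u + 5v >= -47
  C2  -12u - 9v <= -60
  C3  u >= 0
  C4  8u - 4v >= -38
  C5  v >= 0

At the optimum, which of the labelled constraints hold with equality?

C1 and C5

Vertices and W = -6u + 12v:
  (47/4, 0) → W = -141/2
  (0, 20/3) → W = 80
  (5, 0) → W = -30
  (0, 19/2) → W = 114
The feasible region is unbounded (it extends along (5, 4), (1, 2)), but W strictly increases along every unbounded feasible direction, so there is no improving ray and the minimum is attained at a vertex.

The minimum is at (47/4, 0). Substituting into each constraint, equality holds for C1 and C5; the remaining constraints have slack.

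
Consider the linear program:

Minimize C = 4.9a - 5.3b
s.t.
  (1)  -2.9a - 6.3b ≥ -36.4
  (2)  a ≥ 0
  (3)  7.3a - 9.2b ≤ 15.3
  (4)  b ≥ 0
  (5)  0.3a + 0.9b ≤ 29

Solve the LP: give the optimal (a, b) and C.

Extreme points and C = 4.9a - 5.3b:
  (0, 52/9) → C = -1378/45
  (43127/7267, 22135/7267) → C = 470034/36335
  (0, 0) → C = 0
  (153/73, 0) → C = 7497/730

At the optimal vertex, -2.9a - 6.3b = -36.4 and a = 0.
Solving simultaneously gives a = 0, b = 52/9.

a = 0, b = 52/9, minimum C = -1378/45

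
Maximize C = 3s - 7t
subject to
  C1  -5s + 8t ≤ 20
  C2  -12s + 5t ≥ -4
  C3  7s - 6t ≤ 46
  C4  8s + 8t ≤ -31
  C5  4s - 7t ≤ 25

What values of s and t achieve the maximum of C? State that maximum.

s = -340/3, t = -205/3, maximum C = 415/3

Corner points and C = 3s - 7t:
  (-51/13, 5/104) → C = -1259/104
  (-340/3, -205/3) → C = 415/3
  (-123/136, -101/34) → C = 2459/136
  (-97/64, -71/16) → C = 1697/64

The binding constraints are -5s + 8t = 20 and 4s - 7t = 25.
Solving simultaneously gives s = -340/3, t = -205/3.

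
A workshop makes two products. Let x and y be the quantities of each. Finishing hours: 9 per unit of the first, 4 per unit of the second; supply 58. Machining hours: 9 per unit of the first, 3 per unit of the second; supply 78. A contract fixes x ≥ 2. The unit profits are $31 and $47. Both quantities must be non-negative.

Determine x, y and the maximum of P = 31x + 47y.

x = 2, y = 10, maximum P = 532

Extreme points and P = 31x + 47y:
  (58/9, 0) → P = 1798/9
  (2, 0) → P = 62
  (2, 10) → P = 532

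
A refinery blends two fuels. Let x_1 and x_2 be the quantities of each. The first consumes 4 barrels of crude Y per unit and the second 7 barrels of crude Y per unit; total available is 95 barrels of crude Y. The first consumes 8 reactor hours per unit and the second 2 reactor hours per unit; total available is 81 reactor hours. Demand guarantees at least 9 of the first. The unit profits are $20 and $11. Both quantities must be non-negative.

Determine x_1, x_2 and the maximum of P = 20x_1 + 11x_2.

x_1 = 9, x_2 = 9/2, maximum P = 459/2

The binding constraints are 8x_1 + 2x_2 = 81 and x_1 = 9.
Solving simultaneously gives x_1 = 9, x_2 = 9/2.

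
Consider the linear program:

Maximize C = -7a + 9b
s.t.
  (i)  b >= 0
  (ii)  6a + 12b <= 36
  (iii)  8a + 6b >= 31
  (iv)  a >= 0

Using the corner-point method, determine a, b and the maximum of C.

a = 13/5, b = 17/10, maximum C = -29/10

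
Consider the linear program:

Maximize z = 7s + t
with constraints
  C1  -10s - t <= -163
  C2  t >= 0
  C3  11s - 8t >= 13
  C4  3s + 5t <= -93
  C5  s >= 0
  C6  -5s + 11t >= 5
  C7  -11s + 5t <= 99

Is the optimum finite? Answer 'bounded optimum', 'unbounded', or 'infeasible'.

The boundaries -10s - t = -163 and 11s - 8t = 13 meet at (1317/91, 1663/91), but that point violates 3s + 5t ≤ -93. Every candidate vertex is excluded by some other constraint, so the feasible region is empty.

infeasible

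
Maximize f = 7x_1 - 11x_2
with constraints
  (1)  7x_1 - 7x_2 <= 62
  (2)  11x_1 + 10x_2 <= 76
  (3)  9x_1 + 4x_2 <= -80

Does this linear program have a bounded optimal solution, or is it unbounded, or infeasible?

unbounded

From the feasible point (-24/7, -86/7), moving in the direction (-7, -7) keeps every constraint satisfied while f increases without bound.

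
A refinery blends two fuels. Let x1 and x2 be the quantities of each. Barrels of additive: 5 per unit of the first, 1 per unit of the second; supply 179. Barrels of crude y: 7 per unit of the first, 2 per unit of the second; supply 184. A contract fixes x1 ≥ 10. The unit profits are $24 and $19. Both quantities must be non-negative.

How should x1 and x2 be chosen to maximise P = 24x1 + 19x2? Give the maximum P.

Corner points and P = 24x1 + 19x2:
  (184/7, 0) → P = 4416/7
  (10, 0) → P = 240
  (10, 57) → P = 1323

At the optimal vertex, 7x1 + 2x2 = 184 and x1 = 10.
Solving simultaneously gives x1 = 10, x2 = 57.

x1 = 10, x2 = 57, maximum P = 1323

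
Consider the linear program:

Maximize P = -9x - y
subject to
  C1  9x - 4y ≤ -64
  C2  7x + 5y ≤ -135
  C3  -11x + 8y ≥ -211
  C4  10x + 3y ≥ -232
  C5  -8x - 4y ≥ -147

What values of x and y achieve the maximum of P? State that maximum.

x = -755/29, y = 274/29, maximum P = 6521/29

Feasible corners and P = -9x - y:
  (-860/73, -767/73) → P = 8507/73
  (-1120/67, -1448/67) → P = 11528/67
  (-755/29, 274/29) → P = 6521/29

The optimum lies where 7x + 5y = -135 and 10x + 3y = -232.
Solving simultaneously gives x = -755/29, y = 274/29.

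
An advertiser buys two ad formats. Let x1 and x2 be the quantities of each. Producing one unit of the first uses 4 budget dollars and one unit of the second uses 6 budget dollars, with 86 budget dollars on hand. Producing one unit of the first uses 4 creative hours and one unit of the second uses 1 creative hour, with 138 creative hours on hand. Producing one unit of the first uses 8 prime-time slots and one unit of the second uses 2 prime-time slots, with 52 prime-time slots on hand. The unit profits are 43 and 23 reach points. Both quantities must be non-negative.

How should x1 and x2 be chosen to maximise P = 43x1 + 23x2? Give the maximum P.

x1 = 7/2, x2 = 12, maximum P = 853/2

Extreme points and P = 43x1 + 23x2:
  (0, 0) → P = 0
  (0, 43/3) → P = 989/3
  (13/2, 0) → P = 559/2
  (7/2, 12) → P = 853/2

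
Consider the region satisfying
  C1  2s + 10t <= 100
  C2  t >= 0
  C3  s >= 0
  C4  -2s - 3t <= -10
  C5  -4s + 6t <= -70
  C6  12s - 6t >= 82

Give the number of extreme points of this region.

Pairwise boundary intersections that survive every other constraint:
  (50, 0)
  (25, 5)
  (35/2, 0)

3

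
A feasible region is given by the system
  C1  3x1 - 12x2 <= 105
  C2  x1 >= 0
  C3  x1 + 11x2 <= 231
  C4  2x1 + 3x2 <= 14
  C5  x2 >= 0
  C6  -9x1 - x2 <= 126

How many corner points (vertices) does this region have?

Pairwise boundary intersections that survive every other constraint:
  (0, 14/3)
  (0, 0)
  (7, 0)

3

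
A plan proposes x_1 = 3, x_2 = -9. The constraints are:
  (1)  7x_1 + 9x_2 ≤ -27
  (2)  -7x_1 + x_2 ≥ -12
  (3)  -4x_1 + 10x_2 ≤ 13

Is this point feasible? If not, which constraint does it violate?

Constraint (2): -7x_1 + x_2 = -30, which is not ≥ -12. All other constraints are satisfied.

not feasible — violates (2)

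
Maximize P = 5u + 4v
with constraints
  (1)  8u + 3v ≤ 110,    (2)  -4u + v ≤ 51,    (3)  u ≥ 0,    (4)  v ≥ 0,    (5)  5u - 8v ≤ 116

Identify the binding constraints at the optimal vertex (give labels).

(1) and (3)

Feasible corners and P = 5u + 4v:
  (0, 110/3) → P = 440/3
  (55/4, 0) → P = 275/4
  (0, 0) → P = 0

The maximum is at (0, 110/3). Substituting into each constraint, equality holds for (1) and (3); the remaining constraints have slack.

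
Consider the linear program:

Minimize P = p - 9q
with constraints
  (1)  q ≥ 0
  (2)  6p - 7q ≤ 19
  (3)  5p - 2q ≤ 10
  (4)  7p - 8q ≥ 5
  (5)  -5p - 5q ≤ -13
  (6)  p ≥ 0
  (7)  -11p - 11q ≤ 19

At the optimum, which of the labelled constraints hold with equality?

Extreme points and P = p - 9q:
  (35/13, 45/26) → P = -335/26
  (76/35, 3/7) → P = -59/35
  (43/25, 22/25) → P = -31/5

The minimum is at (35/13, 45/26). Substituting into each constraint, equality holds for (3) and (4); the remaining constraints have slack.

(3) and (4)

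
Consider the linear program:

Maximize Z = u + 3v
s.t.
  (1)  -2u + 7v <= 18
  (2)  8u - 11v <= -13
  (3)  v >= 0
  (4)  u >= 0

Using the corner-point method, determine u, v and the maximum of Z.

u = 107/34, v = 59/17, maximum Z = 461/34

Corner points and Z = u + 3v:
  (107/34, 59/17) → Z = 461/34
  (0, 18/7) → Z = 54/7
  (0, 13/11) → Z = 39/11

At the optimal vertex, -2u + 7v = 18 and 8u - 11v = -13.
Solving simultaneously gives u = 107/34, v = 59/17.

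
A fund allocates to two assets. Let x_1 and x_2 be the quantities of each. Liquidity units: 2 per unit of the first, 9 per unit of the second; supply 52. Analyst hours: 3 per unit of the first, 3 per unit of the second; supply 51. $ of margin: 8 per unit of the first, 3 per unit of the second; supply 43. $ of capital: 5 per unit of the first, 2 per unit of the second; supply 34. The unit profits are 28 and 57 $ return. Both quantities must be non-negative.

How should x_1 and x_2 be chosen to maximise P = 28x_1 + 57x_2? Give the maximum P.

x_1 = 7/2, x_2 = 5, maximum P = 383

Extreme points and P = 28x_1 + 57x_2:
  (0, 0) → P = 0
  (0, 52/9) → P = 988/3
  (43/8, 0) → P = 301/2
  (7/2, 5) → P = 383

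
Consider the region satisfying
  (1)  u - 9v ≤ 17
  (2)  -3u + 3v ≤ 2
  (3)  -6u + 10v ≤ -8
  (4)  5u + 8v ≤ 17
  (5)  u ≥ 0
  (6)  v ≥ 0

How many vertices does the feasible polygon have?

3

Pairwise boundary intersections that survive every other constraint:
  (117/49, 31/49)
  (4/3, 0)
  (17/5, 0)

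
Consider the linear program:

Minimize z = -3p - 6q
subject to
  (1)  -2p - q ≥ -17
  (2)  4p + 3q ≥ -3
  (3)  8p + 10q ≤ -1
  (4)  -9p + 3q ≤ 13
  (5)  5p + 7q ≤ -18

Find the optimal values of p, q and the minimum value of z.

Extreme points and z = -3p - 6q:
  (27, -37) → z = 141
  (137/9, -121/9) → z = 35
  (33/13, -57/13) → z = 243/13

p = 33/13, q = -57/13, minimum z = 243/13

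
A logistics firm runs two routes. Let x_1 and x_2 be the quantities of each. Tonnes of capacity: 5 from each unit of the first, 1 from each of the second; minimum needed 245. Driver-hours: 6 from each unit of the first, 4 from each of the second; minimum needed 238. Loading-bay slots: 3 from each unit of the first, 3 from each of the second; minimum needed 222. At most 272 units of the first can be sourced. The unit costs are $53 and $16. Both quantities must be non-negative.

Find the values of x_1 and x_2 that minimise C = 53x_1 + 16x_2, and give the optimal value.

Corner points and C = 53x_1 + 16x_2:
  (0, 245) → C = 3920
  (74, 0) → C = 3922
  (272, 0) → C = 14416
  (171/4, 125/4) → C = 11063/4
The feasible region is unbounded (it extends along (0, 1)), but C strictly increases along every unbounded feasible direction, so there is no improving ray and the minimum is attained at a vertex.

The optimum lies where 5x_1 + x_2 = 245 and 3x_1 + 3x_2 = 222.
Solving simultaneously gives x_1 = 171/4, x_2 = 125/4.

x_1 = 171/4, x_2 = 125/4, minimum C = 11063/4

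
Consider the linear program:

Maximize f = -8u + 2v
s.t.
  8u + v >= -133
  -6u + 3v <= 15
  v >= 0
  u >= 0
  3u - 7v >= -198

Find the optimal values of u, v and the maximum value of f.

Extreme points and f = -8u + 2v:
  (0, 5) → f = 10
  (163/11, 381/11) → f = -542/11
  (0, 0) → f = 0
The feasible region is unbounded (it extends along (7, 3), (1, 0)), but f strictly decreases along every unbounded feasible direction, so there is no improving ray and the maximum is attained at a vertex.

u = 0, v = 5, maximum f = 10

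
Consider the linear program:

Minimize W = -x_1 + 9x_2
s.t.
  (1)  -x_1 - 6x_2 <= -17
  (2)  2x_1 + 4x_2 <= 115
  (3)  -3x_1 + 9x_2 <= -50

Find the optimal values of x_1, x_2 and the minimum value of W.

x_1 = 311/4, x_2 = -81/8, minimum W = -1351/8

Corner points and W = -x_1 + 9x_2:
  (311/4, -81/8) → W = -1351/8
  (151/9, 1/27) → W = -148/9
  (247/6, 49/6) → W = 97/3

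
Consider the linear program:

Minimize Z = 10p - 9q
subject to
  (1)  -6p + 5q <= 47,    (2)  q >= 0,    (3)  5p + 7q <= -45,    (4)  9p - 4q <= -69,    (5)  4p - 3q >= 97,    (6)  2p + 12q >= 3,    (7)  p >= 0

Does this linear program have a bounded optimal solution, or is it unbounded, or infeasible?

infeasible

The boundaries 2p + 12q = 3 and p = 0 meet at (0, 1/4), but that point violates 5p + 7q ≤ -45. Every candidate vertex is excluded by some other constraint, so the feasible region is empty.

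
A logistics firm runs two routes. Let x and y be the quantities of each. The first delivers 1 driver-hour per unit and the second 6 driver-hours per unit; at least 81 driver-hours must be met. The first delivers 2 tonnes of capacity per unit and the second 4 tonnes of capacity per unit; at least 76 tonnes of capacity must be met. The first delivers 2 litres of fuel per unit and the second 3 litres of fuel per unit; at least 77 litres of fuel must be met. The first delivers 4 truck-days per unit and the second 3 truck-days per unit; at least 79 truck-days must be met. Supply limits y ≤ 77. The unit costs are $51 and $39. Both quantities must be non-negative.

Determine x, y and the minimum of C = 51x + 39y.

Corner points and C = 51x + 39y:
  (0, 79/3) → C = 1027
  (0, 77) → C = 3003
  (81, 0) → C = 4131
  (73/3, 85/9) → C = 4828/3
  (1, 25) → C = 1026
The feasible region is unbounded (it extends along (1, 0)), but C strictly increases along every unbounded feasible direction, so there is no improving ray and the minimum is attained at a vertex.

The binding constraints are 2x + 3y = 77 and 4x + 3y = 79.
Solving simultaneously gives x = 1, y = 25.

x = 1, y = 25, minimum C = 1026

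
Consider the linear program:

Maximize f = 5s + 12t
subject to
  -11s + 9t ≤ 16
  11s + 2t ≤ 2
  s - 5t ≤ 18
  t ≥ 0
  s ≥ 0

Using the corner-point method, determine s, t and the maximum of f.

s = 0, t = 1, maximum f = 12

Vertices and f = 5s + 12t:
  (2/11, 0) → f = 10/11
  (0, 1) → f = 12
  (0, 0) → f = 0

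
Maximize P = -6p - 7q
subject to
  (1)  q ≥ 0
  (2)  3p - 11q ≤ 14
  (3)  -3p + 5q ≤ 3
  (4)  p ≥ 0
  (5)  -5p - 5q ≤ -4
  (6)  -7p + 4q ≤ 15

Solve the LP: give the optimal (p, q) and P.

p = 4/5, q = 0, maximum P = -24/5

Feasible corners and P = -6p - 7q:
  (14/3, 0) → P = -28
  (4/5, 0) → P = -24/5
  (1/8, 27/40) → P = -219/40
The feasible region is unbounded (it extends along (5, 3), (11, 3)), but P strictly decreases along every unbounded feasible direction, so there is no improving ray and the maximum is attained at a vertex.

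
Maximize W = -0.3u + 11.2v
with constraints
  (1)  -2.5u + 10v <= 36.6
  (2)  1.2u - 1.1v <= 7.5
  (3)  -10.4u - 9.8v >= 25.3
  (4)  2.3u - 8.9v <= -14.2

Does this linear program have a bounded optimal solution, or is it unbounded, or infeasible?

bounded optimum

Vertices and W = -0.3u + 11.2v:
  (-30584/6425, 31739/12850) → W = 934568/32125
  (-36433/11510, 8949/11510) → W = 1111587/115100
The feasible region has finitely many vertices and no improving ray; the maximum is 934568/32125 at (-30584/6425, 31739/12850).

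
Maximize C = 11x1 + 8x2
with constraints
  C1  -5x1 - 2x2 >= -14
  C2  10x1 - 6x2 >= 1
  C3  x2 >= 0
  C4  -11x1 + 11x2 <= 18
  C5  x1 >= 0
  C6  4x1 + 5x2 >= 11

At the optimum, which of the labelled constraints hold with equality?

C1 and C2

Vertices and C = 11x1 + 8x2:
  (43/25, 27/10) → C = 1013/25
  (14/5, 0) → C = 154/5
  (71/74, 53/37) → C = 1629/74
  (11/4, 0) → C = 121/4

The maximum is at (43/25, 27/10). Substituting into each constraint, equality holds for C1 and C2; the remaining constraints have slack.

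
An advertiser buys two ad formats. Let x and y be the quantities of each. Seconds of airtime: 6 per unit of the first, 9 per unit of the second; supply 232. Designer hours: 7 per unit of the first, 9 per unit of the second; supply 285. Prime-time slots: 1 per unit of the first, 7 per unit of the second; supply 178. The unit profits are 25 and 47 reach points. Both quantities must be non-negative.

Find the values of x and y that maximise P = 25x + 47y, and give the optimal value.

x = 2/3, y = 76/3, maximum P = 3622/3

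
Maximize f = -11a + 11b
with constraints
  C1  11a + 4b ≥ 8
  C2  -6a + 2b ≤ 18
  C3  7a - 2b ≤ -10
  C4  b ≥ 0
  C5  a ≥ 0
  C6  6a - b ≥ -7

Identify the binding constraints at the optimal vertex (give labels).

Extreme points and f = -11a + 11b:
  (8, 33) → f = 275
  (2/3, 11) → f = 341/3
  (0, 5) → f = 55
  (0, 7) → f = 77

The maximum is at (8, 33). Substituting into each constraint, equality holds for C2 and C3; the remaining constraints have slack.

C2 and C3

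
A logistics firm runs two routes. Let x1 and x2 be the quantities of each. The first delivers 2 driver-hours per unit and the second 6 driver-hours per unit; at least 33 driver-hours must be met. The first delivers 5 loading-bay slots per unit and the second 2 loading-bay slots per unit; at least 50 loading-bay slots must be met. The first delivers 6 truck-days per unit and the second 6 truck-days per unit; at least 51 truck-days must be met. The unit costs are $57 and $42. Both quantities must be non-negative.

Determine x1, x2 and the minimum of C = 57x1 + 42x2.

Corner points and C = 57x1 + 42x2:
  (0, 25) → C = 1050
  (33/2, 0) → C = 1881/2
  (9, 5/2) → C = 618
The feasible region is unbounded (it extends along (0, 1), (1, 0)), but C strictly increases along every unbounded feasible direction, so there is no improving ray and the minimum is attained at a vertex.

x1 = 9, x2 = 5/2, minimum C = 618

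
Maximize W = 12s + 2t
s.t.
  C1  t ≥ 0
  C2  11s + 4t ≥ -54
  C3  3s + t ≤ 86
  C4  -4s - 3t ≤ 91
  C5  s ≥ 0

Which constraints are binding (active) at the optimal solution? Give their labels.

Extreme points and W = 12s + 2t:
  (86/3, 0) → W = 344
  (0, 0) → W = 0
  (0, 86) → W = 172

The maximum is at (86/3, 0). Substituting into each constraint, equality holds for C1 and C3; the remaining constraints have slack.

C1 and C3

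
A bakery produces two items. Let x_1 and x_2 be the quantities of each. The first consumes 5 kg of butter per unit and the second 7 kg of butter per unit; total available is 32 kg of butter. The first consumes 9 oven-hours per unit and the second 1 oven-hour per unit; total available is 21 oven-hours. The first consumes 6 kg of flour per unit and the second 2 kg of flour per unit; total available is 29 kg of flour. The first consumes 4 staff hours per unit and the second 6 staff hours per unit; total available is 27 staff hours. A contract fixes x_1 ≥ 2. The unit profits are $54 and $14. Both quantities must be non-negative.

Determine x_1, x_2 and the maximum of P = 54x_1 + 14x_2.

Vertices and P = 54x_1 + 14x_2:
  (7/3, 0) → P = 126
  (2, 0) → P = 108
  (2, 3) → P = 150

The binding constraints are 9x_1 + x_2 = 21 and x_1 = 2.
Solving simultaneously gives x_1 = 2, x_2 = 3.

x_1 = 2, x_2 = 3, maximum P = 150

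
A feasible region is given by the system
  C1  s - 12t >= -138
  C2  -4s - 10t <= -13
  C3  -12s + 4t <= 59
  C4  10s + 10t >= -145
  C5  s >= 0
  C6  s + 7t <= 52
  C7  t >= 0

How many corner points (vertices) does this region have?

The feasible vertices (each the meet of two boundaries and inside every other half-plane) are:
  (0, 13/10)
  (13/4, 0)
  (0, 52/7)
  (52, 0)

4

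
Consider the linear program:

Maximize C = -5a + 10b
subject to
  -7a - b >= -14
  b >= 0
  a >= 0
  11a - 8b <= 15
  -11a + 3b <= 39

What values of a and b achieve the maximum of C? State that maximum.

Extreme points and C = -5a + 10b:
  (127/67, 49/67) → C = -145/67
  (3/32, 427/32) → C = 4255/32
  (0, 0) → C = 0
  (15/11, 0) → C = -75/11
  (0, 13) → C = 130

The binding constraints are -7a - b = -14 and -11a + 3b = 39.
Solving simultaneously gives a = 3/32, b = 427/32.

a = 3/32, b = 427/32, maximum C = 4255/32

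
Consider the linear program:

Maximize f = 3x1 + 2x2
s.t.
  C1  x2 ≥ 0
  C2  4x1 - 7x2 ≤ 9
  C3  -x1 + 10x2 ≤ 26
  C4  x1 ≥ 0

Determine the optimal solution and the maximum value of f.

x1 = 272/33, x2 = 113/33, maximum f = 1042/33

Corner points and f = 3x1 + 2x2:
  (9/4, 0) → f = 27/4
  (0, 0) → f = 0
  (272/33, 113/33) → f = 1042/33
  (0, 13/5) → f = 26/5

The binding constraints are 4x1 - 7x2 = 9 and -x1 + 10x2 = 26.
Solving simultaneously gives x1 = 272/33, x2 = 113/33.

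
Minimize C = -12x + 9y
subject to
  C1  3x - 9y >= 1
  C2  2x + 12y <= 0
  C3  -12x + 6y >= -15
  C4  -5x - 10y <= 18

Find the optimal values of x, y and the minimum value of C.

x = 7/25, y = -97/50, minimum C = -1041/50

Corner points and C = -12x + 9y:
  (2/9, -1/27) → C = -3
  (-152/75, -59/75) → C = 431/25
  (15/13, -5/26) → C = -405/26
  (7/25, -97/50) → C = -1041/50

The binding constraints are -12x + 6y = -15 and -5x - 10y = 18.
Solving simultaneously gives x = 7/25, y = -97/50.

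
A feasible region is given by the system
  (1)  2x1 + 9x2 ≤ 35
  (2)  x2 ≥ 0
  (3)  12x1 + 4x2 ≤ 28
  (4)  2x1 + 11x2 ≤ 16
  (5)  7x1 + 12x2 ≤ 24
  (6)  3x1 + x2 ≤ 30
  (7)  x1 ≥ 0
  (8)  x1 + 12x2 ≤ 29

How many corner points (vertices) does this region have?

The feasible vertices (each the meet of two boundaries and inside every other half-plane) are:
  (7/3, 0)
  (0, 0)
  (60/29, 23/29)
  (72/53, 64/53)
  (0, 16/11)

5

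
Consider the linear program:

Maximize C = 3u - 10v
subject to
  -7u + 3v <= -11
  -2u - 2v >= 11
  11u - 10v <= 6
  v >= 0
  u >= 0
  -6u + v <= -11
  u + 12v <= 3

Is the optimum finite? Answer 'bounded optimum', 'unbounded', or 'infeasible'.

infeasible

The boundaries -6u + v = -11 and u + 12v = 3 meet at (135/73, 7/73), but that point violates -2u - 2v ≥ 11. Every candidate vertex is excluded by some other constraint, so the feasible region is empty.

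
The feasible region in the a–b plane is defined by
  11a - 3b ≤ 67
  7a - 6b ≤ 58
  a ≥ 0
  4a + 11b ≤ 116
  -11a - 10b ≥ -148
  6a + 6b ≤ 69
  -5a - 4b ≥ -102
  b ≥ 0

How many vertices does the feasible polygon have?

5

Pairwise boundary intersections that survive every other constraint:
  (29/4, 17/4)
  (67/11, 0)
  (0, 116/11)
  (0, 0)
  (3/2, 10)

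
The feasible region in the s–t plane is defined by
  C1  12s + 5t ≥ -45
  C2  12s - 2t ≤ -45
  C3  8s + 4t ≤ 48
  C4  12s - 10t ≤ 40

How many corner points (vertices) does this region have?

3

Pairwise boundary intersections that survive every other constraint:
  (-15/4, 0)
  (-105/2, 117)
  (-21/16, 117/8)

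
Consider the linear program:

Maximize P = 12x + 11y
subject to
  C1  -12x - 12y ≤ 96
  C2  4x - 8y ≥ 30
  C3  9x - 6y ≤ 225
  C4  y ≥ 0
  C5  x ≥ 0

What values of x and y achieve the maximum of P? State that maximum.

x = 135/4, y = 105/8, maximum P = 4395/8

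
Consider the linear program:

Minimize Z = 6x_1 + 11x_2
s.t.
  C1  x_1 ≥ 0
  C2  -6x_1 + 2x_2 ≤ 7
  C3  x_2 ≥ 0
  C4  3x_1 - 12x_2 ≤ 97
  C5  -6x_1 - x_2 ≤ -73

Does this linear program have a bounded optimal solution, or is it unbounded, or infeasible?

Feasible corners and Z = 6x_1 + 11x_2:
  (139/18, 80/3) → Z = 1019/3
  (97/3, 0) → Z = 194
  (73/6, 0) → Z = 73
The feasible region has finitely many vertices and no improving ray; the minimum is 73 at (73/6, 0).

bounded optimum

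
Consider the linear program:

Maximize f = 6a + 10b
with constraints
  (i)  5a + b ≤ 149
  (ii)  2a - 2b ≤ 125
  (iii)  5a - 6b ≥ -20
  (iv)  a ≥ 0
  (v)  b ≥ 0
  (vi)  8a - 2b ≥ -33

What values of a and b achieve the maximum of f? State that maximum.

The optimum lies where 5a + b = 149 and 5a - 6b = -20.
Solving simultaneously gives a = 874/35, b = 169/7.

a = 874/35, b = 169/7, maximum f = 13694/35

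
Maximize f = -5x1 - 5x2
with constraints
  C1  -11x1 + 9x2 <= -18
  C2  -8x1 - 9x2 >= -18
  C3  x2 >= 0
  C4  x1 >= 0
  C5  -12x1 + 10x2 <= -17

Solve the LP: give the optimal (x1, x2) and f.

Vertices and f = -5x1 - 5x2:
  (36/19, 6/19) → f = -210/19
  (18/11, 0) → f = -90/11
  (9/4, 0) → f = -45/4

The binding constraints are -11x1 + 9x2 = -18 and x2 = 0.
Solving simultaneously gives x1 = 18/11, x2 = 0.

x1 = 18/11, x2 = 0, maximum f = -90/11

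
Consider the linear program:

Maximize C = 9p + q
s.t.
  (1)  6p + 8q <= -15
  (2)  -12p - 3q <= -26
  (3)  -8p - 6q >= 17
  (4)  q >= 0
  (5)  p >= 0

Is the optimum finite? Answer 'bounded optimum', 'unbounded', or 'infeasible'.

infeasible

The boundaries -12p - 3q = -26 and -8p - 6q = 17 meet at (69/16, -103/12), but that point violates q ≥ 0. Every candidate vertex is excluded by some other constraint, so the feasible region is empty.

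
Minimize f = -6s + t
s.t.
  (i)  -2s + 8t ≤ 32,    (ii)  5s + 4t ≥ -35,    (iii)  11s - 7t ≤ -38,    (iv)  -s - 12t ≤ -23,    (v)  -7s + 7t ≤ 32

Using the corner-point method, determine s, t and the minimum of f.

The binding constraints are 11s - 7t = -38 and -7s + 7t = 32.
Solving simultaneously gives s = -3/2, t = 43/14.

s = -3/2, t = 43/14, minimum f = 169/14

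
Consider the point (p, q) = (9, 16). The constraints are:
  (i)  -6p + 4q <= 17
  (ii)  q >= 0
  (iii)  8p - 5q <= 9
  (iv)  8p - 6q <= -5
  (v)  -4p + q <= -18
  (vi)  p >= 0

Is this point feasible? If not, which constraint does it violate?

feasible

(i): 10 ≤ 17 ✓
(ii): 16 ≥ 0 ✓
(iii): -8 ≤ 9 ✓
(iv): -24 ≤ -5 ✓
(v): -20 ≤ -18 ✓
(vi): 9 ≥ 0 ✓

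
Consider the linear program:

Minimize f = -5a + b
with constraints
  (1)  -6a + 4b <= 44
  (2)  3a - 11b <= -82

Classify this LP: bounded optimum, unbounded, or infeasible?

unbounded

From the feasible point (-26/9, 20/3), moving in the direction (4, 6) keeps every constraint satisfied while f decreases without bound.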